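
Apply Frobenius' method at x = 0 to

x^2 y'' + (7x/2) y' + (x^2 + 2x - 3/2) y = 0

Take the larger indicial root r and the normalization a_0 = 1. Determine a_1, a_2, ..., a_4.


Write in Frobenius form y'' + (p(x)/x) y' + (q(x)/x^2) y = 0:
  p(x) = 7/2,  q(x) = x^2 + 2x - 3/2.
Indicial equation: r(r-1) + (7/2) r + (-3/2) = 0 -> roots r_1 = 1/2, r_2 = -3.
Take r = r_1 = 1/2. Let y(x) = x^r sum_{n>=0} a_n x^n with a_0 = 1.
Substitute y = x^r sum a_n x^n and match x^{r+n}. The recurrence is
  D(n) a_n + 2 a_{n-1} + 1 a_{n-2} = 0,  where D(n) = (r+n)(r+n-1) + (7/2)(r+n) + (-3/2).
  a_n = [-2 a_{n-1} - 1 a_{n-2}] / D(n).
Since the indicial polynomial factors as (r - r_1)(r - r_2), D(n) = (r_1 + n - r_1)(r_1 + n - r_2) = n(n + 7/2).
Evaluating step by step (a_0 = 1):
  n = 1: D(1) = 1(1 + 7/2) = 9/2; numerator = -2(1) = -2; a_1 = (-2)/(9/2) = -4/9
  n = 2: D(2) = 2(2 + 7/2) = 11; numerator = -2(-4/9) - 1(1) = -1/9; a_2 = (-1/9)/(11) = -1/99
  n = 3: D(3) = 3(3 + 7/2) = 39/2; numerator = -2(-1/99) - 1(-4/9) = 46/99; a_3 = (46/99)/(39/2) = 92/3861
  n = 4: D(4) = 4(4 + 7/2) = 30; numerator = -2(92/3861) - 1(-1/99) = -145/3861; a_4 = (-145/3861)/(30) = -29/23166

r = 1/2; a_0 = 1; a_1 = -4/9; a_2 = -1/99; a_3 = 92/3861; a_4 = -29/23166


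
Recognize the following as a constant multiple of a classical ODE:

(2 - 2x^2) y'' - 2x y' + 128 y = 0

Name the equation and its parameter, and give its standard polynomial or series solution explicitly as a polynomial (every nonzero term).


All three coefficients share the factor 2; dividing through by 2 gives  (1 - x^2) y'' - x y' + 64 y = 0.
This matches the Chebyshev equation (1 - x^2) y'' - x y' + n^2 y = 0 (note the -x y' term, not -2x y') with n^2 = 64, so n = 8; the polynomial solution is T_8(x).
With y = sum_k a_k x^k, matching x^k gives (k+2)(k+1) a_{k+2} = (k^2 - n^2) a_k = (k - 8)(k + 8) a_k. The right side vanishes at k = 8, so the series with the parity of 8 terminates at degree 8.
Standard normalization: leading coefficient of T_n is 2^(n-1), so a_8 = 2^7 = 128. Work downward with a_k = (k+1)(k+2) a_{k+2} / ((k - 8)(k + 8)):
  a_6 = (7)(8)(128) / ((6 - 8)(6 + 8)) = 7168/(-28) = -256
  a_4 = (5)(6)(-256) / ((4 - 8)(4 + 8)) = -7680/(-48) = 160
  a_2 = (3)(4)(160) / ((2 - 8)(2 + 8)) = 1920/(-60) = -32
  a_0 = (1)(2)(-32) / ((0 - 8)(0 + 8)) = -64/(-64) = 1
Hence T_8(x) = 128 x^8 - 256 x^6 + 160 x^4 - 32 x^2 + 1.

T_8(x); series = 128 x^8 - 256 x^6 + 160 x^4 - 32 x^2 + 1


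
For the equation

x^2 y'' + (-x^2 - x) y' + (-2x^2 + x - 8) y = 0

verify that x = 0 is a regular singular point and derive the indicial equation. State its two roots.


Divide by x^2 to reach normal form y'' + P_1(x) y' + P_2(x) y = 0 with P_1(x) = -1 - 1/x and P_2(x) = -2 + 1/x - 8/x^2.
x = 0 is a singular point because the y'-coefficient -1 - 1/x has a pole at x = 0 and the y-coefficient -2 + 1/x - 8/x^2 has a pole at x = 0.
It is a regular singular point because x P_1(x) = p(x) = -x - 1 and x^2 P_2(x) = q(x) = -2x^2 + x - 8 are polynomials, hence analytic at x = 0.
p(0) = -1,  q(0) = -8.
Indicial equation: r(r-1) + p(0) r + q(0) = 0, i.e. r^2 + (p(0) - 1) r + q(0) = 0, i.e. r^2 - 2 r - 8 = 0.
Discriminant: (-2)^2 - 4(-8) = 36, so r = (2 ± 6)/2.
Solving: r_1 = 4, r_2 = -2.

indicial: r^2 - 2 r - 8 = 0; roots r_1 = 4, r_2 = -2


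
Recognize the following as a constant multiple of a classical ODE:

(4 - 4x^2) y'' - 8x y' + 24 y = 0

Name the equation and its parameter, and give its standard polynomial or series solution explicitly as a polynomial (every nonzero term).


All three coefficients share the factor 4; dividing through by 4 gives  (1 - x^2) y'' - 2x y' + 6 y = 0.
This matches the Legendre equation (1 - x^2) y'' - 2x y' + n(n+1) y = 0 (note the -2x y' term) with n(n+1) = 6, so n = 2; the polynomial solution is P_2(x).
With y = sum_k a_k x^k, matching x^k gives (k+2)(k+1) a_{k+2} = [k(k+1) - n(n+1)] a_k = (k - 2)(k + 3) a_k. The right side vanishes at k = 2, so the series with the parity of 2 terminates at degree 2.
Standard normalization (P_n(1) = 1): leading coefficient (2n)!/(2^n (n!)^2) = 24/(4*4) = 3/2, so a_2 = 3/2. Work downward with a_k = (k+1)(k+2) a_{k+2} / ((k - 2)(k + 3)):
  a_0 = (1)(2)(3/2) / ((0 - 2)(0 + 3)) = 3/(-6) = -1/2
Hence P_2(x) = 3 x^2/2 - 1/2.

P_2(x); series = 3 x^2/2 - 1/2


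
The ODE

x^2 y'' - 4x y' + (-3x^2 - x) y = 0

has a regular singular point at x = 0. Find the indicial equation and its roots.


Divide by x^2 to reach normal form y'' + P_1(x) y' + P_2(x) y = 0 with P_1(x) = -4/x and P_2(x) = -3 - 1/x.
x = 0 is a singular point because the y'-coefficient -4/x has a pole at x = 0 and the y-coefficient -3 - 1/x has a pole at x = 0.
It is a regular singular point because x P_1(x) = p(x) = -4 and x^2 P_2(x) = q(x) = -3x^2 - x are polynomials, hence analytic at x = 0.
p(0) = -4,  q(0) = 0.
Indicial equation: r(r-1) + p(0) r + q(0) = 0, i.e. r^2 + (p(0) - 1) r + q(0) = 0, i.e. r^2 - 5 r = 0.
Discriminant: (-5)^2 - 4(0) = 25, so r = (5 ± 5)/2.
Solving: r_1 = 5, r_2 = 0.

indicial: r^2 - 5 r = 0; roots r_1 = 5, r_2 = 0


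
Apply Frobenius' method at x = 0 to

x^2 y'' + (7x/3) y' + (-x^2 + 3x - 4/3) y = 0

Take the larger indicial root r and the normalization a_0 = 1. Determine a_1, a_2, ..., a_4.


Write in Frobenius form y'' + (p(x)/x) y' + (q(x)/x^2) y = 0:
  p(x) = 7/3,  q(x) = -x^2 + 3x - 4/3.
Indicial equation: r(r-1) + (7/3) r + (-4/3) = 0 -> roots r_1 = 2/3, r_2 = -2.
Take r = r_1 = 2/3. Let y(x) = x^r sum_{n>=0} a_n x^n with a_0 = 1.
Substitute y = x^r sum a_n x^n and match x^{r+n}. The recurrence is
  D(n) a_n + 3 a_{n-1} - 1 a_{n-2} = 0,  where D(n) = (r+n)(r+n-1) + (7/3)(r+n) + (-4/3).
  a_n = [-3 a_{n-1} + 1 a_{n-2}] / D(n).
Since the indicial polynomial factors as (r - r_1)(r - r_2), D(n) = (r_1 + n - r_1)(r_1 + n - r_2) = n(n + 8/3).
Evaluating step by step (a_0 = 1):
  n = 1: D(1) = 1(1 + 8/3) = 11/3; numerator = -3(1) = -3; a_1 = (-3)/(11/3) = -9/11
  n = 2: D(2) = 2(2 + 8/3) = 28/3; numerator = -3(-9/11) + 1(1) = 38/11; a_2 = (38/11)/(28/3) = 57/154
  n = 3: D(3) = 3(3 + 8/3) = 17; numerator = -3(57/154) + 1(-9/11) = -27/14; a_3 = (-27/14)/(17) = -27/238
  n = 4: D(4) = 4(4 + 8/3) = 80/3; numerator = -3(-27/238) + 1(57/154) = 930/1309; a_4 = (930/1309)/(80/3) = 279/10472

r = 2/3; a_0 = 1; a_1 = -9/11; a_2 = 57/154; a_3 = -27/238; a_4 = 279/10472


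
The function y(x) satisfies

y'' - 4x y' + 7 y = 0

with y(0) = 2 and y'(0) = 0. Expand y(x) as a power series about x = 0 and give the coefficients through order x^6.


Ansatz: y(x) = sum_{n>=0} a_n x^n, so y'(x) = sum_{n>=1} n a_n x^(n-1) and y''(x) = sum_{n>=2} n(n-1) a_n x^(n-2).
Substitute into P(x) y'' + Q(x) y' + R(x) y = 0 with P(x) = 1, Q(x) = -4x, R(x) = 7, and match powers of x.
Initial conditions: a_0 = 2, a_1 = 0.
Setting the coefficient of each power of x to zero and solving order by order (substituting the coefficients already found):
  x^0: 2 a_2 + 7 a_0 = 0  ->  2 a_2 = -7 a_0 = -14  ->  a_2 = -7
  x^1: 6 a_3 + 3 a_1 = 0  ->  6 a_3 = -3 a_1 = 0  ->  a_3 = 0
  x^2: 12 a_4 - a_2 = 0  ->  12 a_4 = a_2 = -7  ->  a_4 = -7/12
  x^3: 20 a_5 - 5 a_3 = 0  ->  20 a_5 = 5 a_3 = 0  ->  a_5 = 0
  x^4: 30 a_6 - 9 a_4 = 0  ->  30 a_6 = 9 a_4 = -21/4  ->  a_6 = -7/40
Truncated series: y(x) = 2 - 7 x^2 - (7/12) x^4 - (7/40) x^6 + O(x^7).

a_0 = 2; a_1 = 0; a_2 = -7; a_3 = 0; a_4 = -7/12; a_5 = 0; a_6 = -7/40


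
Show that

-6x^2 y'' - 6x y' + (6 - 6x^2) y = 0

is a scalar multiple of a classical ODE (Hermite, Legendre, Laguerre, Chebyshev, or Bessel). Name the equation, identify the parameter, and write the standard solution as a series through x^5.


All three coefficients share the factor -6; dividing through by -6 gives  x^2 y'' + x y' + (x^2 - 1) y = 0.
This matches the Bessel equation x^2 y'' + x y' + (x^2 - nu^2) y = 0 with nu^2 = 1, so nu = 1; the solution bounded at x = 0 is J_1(x).
Frobenius at x = 0: indicial roots ±nu; for r = nu the recurrence k(k + 2nu) c_k = -c_{k-2} gives the standard series J_nu(x) = sum_{k>=0} (-1)^k / (k! (k+nu)!) (x/2)^(2k+nu). Evaluate the first 3 terms:
  k = 0: (-1)^0 / (0! * 1! * 2^1) x^1 = 1/(1*1*2) x^1 = (1/2) x^1
  k = 1: (-1)^1 / (1! * 2! * 2^3) x^3 = -1/(1*2*8) x^3 = (-1/16) x^3
  k = 2: (-1)^2 / (2! * 3! * 2^5) x^5 = 1/(2*6*32) x^5 = (1/384) x^5
Hence J_1(x) = x^5/384 - x^3/16 + x/2 + ....

J_1(x); series = x^5/384 - x^3/16 + x/2


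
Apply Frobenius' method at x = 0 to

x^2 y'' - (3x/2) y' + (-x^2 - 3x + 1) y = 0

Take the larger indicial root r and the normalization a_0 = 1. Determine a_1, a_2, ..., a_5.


Write in Frobenius form y'' + (p(x)/x) y' + (q(x)/x^2) y = 0:
  p(x) = -3/2,  q(x) = -x^2 - 3x + 1.
Indicial equation: r(r-1) + (-3/2) r + (1) = 0 -> roots r_1 = 2, r_2 = 1/2.
Take r = r_1 = 2. Let y(x) = x^r sum_{n>=0} a_n x^n with a_0 = 1.
Substitute y = x^r sum a_n x^n and match x^{r+n}. The recurrence is
  D(n) a_n - 3 a_{n-1} - 1 a_{n-2} = 0,  where D(n) = (r+n)(r+n-1) + (-3/2)(r+n) + (1).
  a_n = [3 a_{n-1} + 1 a_{n-2}] / D(n).
Since the indicial polynomial factors as (r - r_1)(r - r_2), D(n) = (r_1 + n - r_1)(r_1 + n - r_2) = n(n + 3/2).
Evaluating step by step (a_0 = 1):
  n = 1: D(1) = 1(1 + 3/2) = 5/2; numerator = 3(1) = 3; a_1 = (3)/(5/2) = 6/5
  n = 2: D(2) = 2(2 + 3/2) = 7; numerator = 3(6/5) + 1(1) = 23/5; a_2 = (23/5)/(7) = 23/35
  n = 3: D(3) = 3(3 + 3/2) = 27/2; numerator = 3(23/35) + 1(6/5) = 111/35; a_3 = (111/35)/(27/2) = 74/315
  n = 4: D(4) = 4(4 + 3/2) = 22; numerator = 3(74/315) + 1(23/35) = 143/105; a_4 = (143/105)/(22) = 13/210
  n = 5: D(5) = 5(5 + 3/2) = 65/2; numerator = 3(13/210) + 1(74/315) = 53/126; a_5 = (53/126)/(65/2) = 53/4095

r = 2; a_0 = 1; a_1 = 6/5; a_2 = 23/35; a_3 = 74/315; a_4 = 13/210; a_5 = 53/4095


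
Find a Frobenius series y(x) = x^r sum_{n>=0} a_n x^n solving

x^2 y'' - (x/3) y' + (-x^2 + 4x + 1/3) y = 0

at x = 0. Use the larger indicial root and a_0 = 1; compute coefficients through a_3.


Write in Frobenius form y'' + (p(x)/x) y' + (q(x)/x^2) y = 0:
  p(x) = -1/3,  q(x) = -x^2 + 4x + 1/3.
Indicial equation: r(r-1) + (-1/3) r + (1/3) = 0 -> roots r_1 = 1, r_2 = 1/3.
Take r = r_1 = 1. Let y(x) = x^r sum_{n>=0} a_n x^n with a_0 = 1.
Substitute y = x^r sum a_n x^n and match x^{r+n}. The recurrence is
  D(n) a_n + 4 a_{n-1} - 1 a_{n-2} = 0,  where D(n) = (r+n)(r+n-1) + (-1/3)(r+n) + (1/3).
  a_n = [-4 a_{n-1} + 1 a_{n-2}] / D(n).
Since the indicial polynomial factors as (r - r_1)(r - r_2), D(n) = (r_1 + n - r_1)(r_1 + n - r_2) = n(n + 2/3).
Evaluating step by step (a_0 = 1):
  n = 1: D(1) = 1(1 + 2/3) = 5/3; numerator = -4(1) = -4; a_1 = (-4)/(5/3) = -12/5
  n = 2: D(2) = 2(2 + 2/3) = 16/3; numerator = -4(-12/5) + 1(1) = 53/5; a_2 = (53/5)/(16/3) = 159/80
  n = 3: D(3) = 3(3 + 2/3) = 11; numerator = -4(159/80) + 1(-12/5) = -207/20; a_3 = (-207/20)/(11) = -207/220

r = 1; a_0 = 1; a_1 = -12/5; a_2 = 159/80; a_3 = -207/220


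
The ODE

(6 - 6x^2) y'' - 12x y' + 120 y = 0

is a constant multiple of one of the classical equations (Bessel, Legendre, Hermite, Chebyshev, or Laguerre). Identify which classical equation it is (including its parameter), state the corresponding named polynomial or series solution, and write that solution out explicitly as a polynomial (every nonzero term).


All three coefficients share the factor 6; dividing through by 6 gives  (1 - x^2) y'' - 2x y' + 20 y = 0.
This matches the Legendre equation (1 - x^2) y'' - 2x y' + n(n+1) y = 0 (note the -2x y' term) with n(n+1) = 20, so n = 4; the polynomial solution is P_4(x).
With y = sum_k a_k x^k, matching x^k gives (k+2)(k+1) a_{k+2} = [k(k+1) - n(n+1)] a_k = (k - 4)(k + 5) a_k. The right side vanishes at k = 4, so the series with the parity of 4 terminates at degree 4.
Standard normalization (P_n(1) = 1): leading coefficient (2n)!/(2^n (n!)^2) = 40320/(16*576) = 35/8, so a_4 = 35/8. Work downward with a_k = (k+1)(k+2) a_{k+2} / ((k - 4)(k + 5)):
  a_2 = (3)(4)(35/8) / ((2 - 4)(2 + 5)) = (105/2)/(-14) = -15/4
  a_0 = (1)(2)(-15/4) / ((0 - 4)(0 + 5)) = (-15/2)/(-20) = 3/8
Hence P_4(x) = 35 x^4/8 - 15 x^2/4 + 3/8.

P_4(x); series = 35 x^4/8 - 15 x^2/4 + 3/8


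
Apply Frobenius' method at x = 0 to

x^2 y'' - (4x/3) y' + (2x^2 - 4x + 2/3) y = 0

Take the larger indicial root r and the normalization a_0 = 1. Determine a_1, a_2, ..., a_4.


Write in Frobenius form y'' + (p(x)/x) y' + (q(x)/x^2) y = 0:
  p(x) = -4/3,  q(x) = 2x^2 - 4x + 2/3.
Indicial equation: r(r-1) + (-4/3) r + (2/3) = 0 -> roots r_1 = 2, r_2 = 1/3.
Take r = r_1 = 2. Let y(x) = x^r sum_{n>=0} a_n x^n with a_0 = 1.
Substitute y = x^r sum a_n x^n and match x^{r+n}. The recurrence is
  D(n) a_n - 4 a_{n-1} + 2 a_{n-2} = 0,  where D(n) = (r+n)(r+n-1) + (-4/3)(r+n) + (2/3).
  a_n = [4 a_{n-1} - 2 a_{n-2}] / D(n).
Since the indicial polynomial factors as (r - r_1)(r - r_2), D(n) = (r_1 + n - r_1)(r_1 + n - r_2) = n(n + 5/3).
Evaluating step by step (a_0 = 1):
  n = 1: D(1) = 1(1 + 5/3) = 8/3; numerator = 4(1) = 4; a_1 = (4)/(8/3) = 3/2
  n = 2: D(2) = 2(2 + 5/3) = 22/3; numerator = 4(3/2) - 2(1) = 4; a_2 = (4)/(22/3) = 6/11
  n = 3: D(3) = 3(3 + 5/3) = 14; numerator = 4(6/11) - 2(3/2) = -9/11; a_3 = (-9/11)/(14) = -9/154
  n = 4: D(4) = 4(4 + 5/3) = 68/3; numerator = 4(-9/154) - 2(6/11) = -102/77; a_4 = (-102/77)/(68/3) = -9/154

r = 2; a_0 = 1; a_1 = 3/2; a_2 = 6/11; a_3 = -9/154; a_4 = -9/154


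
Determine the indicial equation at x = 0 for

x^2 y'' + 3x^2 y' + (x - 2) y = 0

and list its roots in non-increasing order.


Divide by x^2 to reach normal form y'' + P_1(x) y' + P_2(x) y = 0 with P_1(x) = 3 and P_2(x) = 1/x - 2/x^2.
x = 0 is a singular point because the y-coefficient 1/x - 2/x^2 has a pole at x = 0.
It is a regular singular point because x P_1(x) = p(x) = 3x and x^2 P_2(x) = q(x) = x - 2 are polynomials, hence analytic at x = 0.
p(0) = 0,  q(0) = -2.
Indicial equation: r(r-1) + p(0) r + q(0) = 0, i.e. r^2 + (p(0) - 1) r + q(0) = 0, i.e. r^2 - 1 r - 2 = 0.
Discriminant: (-1)^2 - 4(-2) = 9, so r = (1 ± 3)/2.
Solving: r_1 = 2, r_2 = -1.

indicial: r^2 - 1 r - 2 = 0; roots r_1 = 2, r_2 = -1


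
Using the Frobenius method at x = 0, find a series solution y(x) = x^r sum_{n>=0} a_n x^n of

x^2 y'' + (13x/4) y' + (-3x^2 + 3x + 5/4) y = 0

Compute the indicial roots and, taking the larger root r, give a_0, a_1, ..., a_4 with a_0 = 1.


Write in Frobenius form y'' + (p(x)/x) y' + (q(x)/x^2) y = 0:
  p(x) = 13/4,  q(x) = -3x^2 + 3x + 5/4.
Indicial equation: r(r-1) + (13/4) r + (5/4) = 0 -> roots r_1 = -1, r_2 = -5/4.
Take r = r_1 = -1. Let y(x) = x^r sum_{n>=0} a_n x^n with a_0 = 1.
Substitute y = x^r sum a_n x^n and match x^{r+n}. The recurrence is
  D(n) a_n + 3 a_{n-1} - 3 a_{n-2} = 0,  where D(n) = (r+n)(r+n-1) + (13/4)(r+n) + (5/4).
  a_n = [-3 a_{n-1} + 3 a_{n-2}] / D(n).
Since the indicial polynomial factors as (r - r_1)(r - r_2), D(n) = (r_1 + n - r_1)(r_1 + n - r_2) = n(n + 1/4).
Evaluating step by step (a_0 = 1):
  n = 1: D(1) = 1(1 + 1/4) = 5/4; numerator = -3(1) = -3; a_1 = (-3)/(5/4) = -12/5
  n = 2: D(2) = 2(2 + 1/4) = 9/2; numerator = -3(-12/5) + 3(1) = 51/5; a_2 = (51/5)/(9/2) = 34/15
  n = 3: D(3) = 3(3 + 1/4) = 39/4; numerator = -3(34/15) + 3(-12/5) = -14; a_3 = (-14)/(39/4) = -56/39
  n = 4: D(4) = 4(4 + 1/4) = 17; numerator = -3(-56/39) + 3(34/15) = 722/65; a_4 = (722/65)/(17) = 722/1105

r = -1; a_0 = 1; a_1 = -12/5; a_2 = 34/15; a_3 = -56/39; a_4 = 722/1105


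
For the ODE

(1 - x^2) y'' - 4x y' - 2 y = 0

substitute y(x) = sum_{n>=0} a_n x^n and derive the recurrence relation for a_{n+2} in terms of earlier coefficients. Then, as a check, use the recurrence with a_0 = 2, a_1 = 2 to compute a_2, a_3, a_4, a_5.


Substitute y = sum_n a_n x^n.
(1 - 1 x^2) y'' contributes (n+2)(n+1) a_{n+2} - n(n-1) a_n at x^n.
-4 x y'(x) contributes -4 n a_n at x^n.
-2 y(x) contributes -2 a_n at x^n.
Matching x^n: (n+2)(n+1) a_{n+2} + (-n(n-1) - 4 n - 2) a_n = 0.
Thus a_{n+2} = (n(n-1) + 4 n + 2) / ((n+1)(n+2)) * a_n.

Check with a_0 = 2, a_1 = 2 (apply the recurrence for n = 0, 1, 2, 3): a_0 = 2, a_1 = 2, a_2 = 2, a_3 = 2, a_4 = 2, a_5 = 2.

a_(n+2) = (n(n-1) + 4 n + 2) / ((n+1)(n+2)) * a_n; check: a_0 = 2, a_1 = 2, a_2 = 2, a_3 = 2, a_4 = 2, a_5 = 2


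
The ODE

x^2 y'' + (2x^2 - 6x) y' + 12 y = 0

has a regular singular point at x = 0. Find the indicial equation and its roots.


Divide by x^2 to reach normal form y'' + P_1(x) y' + P_2(x) y = 0 with P_1(x) = 2 - 6/x and P_2(x) = 12/x^2.
x = 0 is a singular point because the y'-coefficient 2 - 6/x has a pole at x = 0 and the y-coefficient 12/x^2 has a pole at x = 0.
It is a regular singular point because x P_1(x) = p(x) = 2x - 6 and x^2 P_2(x) = q(x) = 12 are polynomials, hence analytic at x = 0.
p(0) = -6,  q(0) = 12.
Indicial equation: r(r-1) + p(0) r + q(0) = 0, i.e. r^2 + (p(0) - 1) r + q(0) = 0, i.e. r^2 - 7 r + 12 = 0.
Discriminant: (-7)^2 - 4(12) = 1, so r = (7 ± 1)/2.
Solving: r_1 = 4, r_2 = 3.

indicial: r^2 - 7 r + 12 = 0; roots r_1 = 4, r_2 = 3


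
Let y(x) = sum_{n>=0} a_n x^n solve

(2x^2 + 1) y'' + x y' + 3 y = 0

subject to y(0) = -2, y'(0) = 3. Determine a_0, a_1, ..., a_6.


Ansatz: y(x) = sum_{n>=0} a_n x^n, so y'(x) = sum_{n>=1} n a_n x^(n-1) and y''(x) = sum_{n>=2} n(n-1) a_n x^(n-2).
Substitute into P(x) y'' + Q(x) y' + R(x) y = 0 with P(x) = 2x^2 + 1, Q(x) = x, R(x) = 3, and match powers of x.
Initial conditions: a_0 = -2, a_1 = 3.
Setting the coefficient of each power of x to zero and solving order by order (substituting the coefficients already found):
  x^0: 2 a_2 + 3 a_0 = 0  ->  2 a_2 = -3 a_0 = 6  ->  a_2 = 3
  x^1: 6 a_3 + 4 a_1 = 0  ->  6 a_3 = -4 a_1 = -12  ->  a_3 = -2
  x^2: 12 a_4 + 9 a_2 = 0  ->  12 a_4 = -9 a_2 = -27  ->  a_4 = -9/4
  x^3: 20 a_5 + 18 a_3 = 0  ->  20 a_5 = -18 a_3 = 36  ->  a_5 = 9/5
  x^4: 30 a_6 + 31 a_4 = 0  ->  30 a_6 = -31 a_4 = 279/4  ->  a_6 = 93/40
Truncated series: y(x) = -2 + 3 x + 3 x^2 - 2 x^3 - (9/4) x^4 + (9/5) x^5 + (93/40) x^6 + O(x^7).

a_0 = -2; a_1 = 3; a_2 = 3; a_3 = -2; a_4 = -9/4; a_5 = 9/5; a_6 = 93/40


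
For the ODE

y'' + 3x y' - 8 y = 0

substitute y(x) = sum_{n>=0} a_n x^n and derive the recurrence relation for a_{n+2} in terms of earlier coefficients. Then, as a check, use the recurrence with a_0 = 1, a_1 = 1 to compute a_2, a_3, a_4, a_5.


Substitute y = sum_n a_n x^n.
y''(x) has coefficient (n+2)(n+1) a_{n+2} at x^n;
3 x y'(x) has coefficient 3 n a_n at x^n (shift);
-8 y(x) has coefficient -8 a_n at x^n.
Matching x^n: (n+2)(n+1) a_{n+2} + (3n - 8) a_n = 0.
Thus a_{n+2} = (-3n + 8) / ((n+1)(n+2)) * a_n.

Check with a_0 = 1, a_1 = 1 (apply the recurrence for n = 0, 1, 2, 3): a_0 = 1, a_1 = 1, a_2 = 4, a_3 = 5/6, a_4 = 2/3, a_5 = -1/24.

a_(n+2) = (-3n + 8) / ((n+1)(n+2)) * a_n; check: a_0 = 1, a_1 = 1, a_2 = 4, a_3 = 5/6, a_4 = 2/3, a_5 = -1/24


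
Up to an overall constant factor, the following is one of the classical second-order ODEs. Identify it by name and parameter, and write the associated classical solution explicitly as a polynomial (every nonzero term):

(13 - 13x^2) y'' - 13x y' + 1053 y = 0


All three coefficients share the factor 13; dividing through by 13 gives  (1 - x^2) y'' - x y' + 81 y = 0.
This matches the Chebyshev equation (1 - x^2) y'' - x y' + n^2 y = 0 (note the -x y' term, not -2x y') with n^2 = 81, so n = 9; the polynomial solution is T_9(x).
With y = sum_k a_k x^k, matching x^k gives (k+2)(k+1) a_{k+2} = (k^2 - n^2) a_k = (k - 9)(k + 9) a_k. The right side vanishes at k = 9, so the series with the parity of 9 terminates at degree 9.
Standard normalization: leading coefficient of T_n is 2^(n-1), so a_9 = 2^8 = 256. Work downward with a_k = (k+1)(k+2) a_{k+2} / ((k - 9)(k + 9)):
  a_7 = (8)(9)(256) / ((7 - 9)(7 + 9)) = 18432/(-32) = -576
  a_5 = (6)(7)(-576) / ((5 - 9)(5 + 9)) = -24192/(-56) = 432
  a_3 = (4)(5)(432) / ((3 - 9)(3 + 9)) = 8640/(-72) = -120
  a_1 = (2)(3)(-120) / ((1 - 9)(1 + 9)) = -720/(-80) = 9
Hence T_9(x) = 256 x^9 - 576 x^7 + 432 x^5 - 120 x^3 + 9 x.

T_9(x); series = 256 x^9 - 576 x^7 + 432 x^5 - 120 x^3 + 9 x


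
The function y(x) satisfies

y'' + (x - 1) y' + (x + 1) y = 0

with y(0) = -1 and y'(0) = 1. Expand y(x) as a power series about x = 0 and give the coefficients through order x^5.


Ansatz: y(x) = sum_{n>=0} a_n x^n, so y'(x) = sum_{n>=1} n a_n x^(n-1) and y''(x) = sum_{n>=2} n(n-1) a_n x^(n-2).
Substitute into P(x) y'' + Q(x) y' + R(x) y = 0 with P(x) = 1, Q(x) = x - 1, R(x) = x + 1, and match powers of x.
Initial conditions: a_0 = -1, a_1 = 1.
Setting the coefficient of each power of x to zero and solving order by order (substituting the coefficients already found):
  x^0: 2 a_2 - a_1 + a_0 = 0  ->  2 a_2 = a_1 - a_0 = 2  ->  a_2 = 1
  x^1: 6 a_3 - 2 a_2 + 2 a_1 + a_0 = 0  ->  6 a_3 = 2 a_2 - 2 a_1 - a_0 = 1  ->  a_3 = 1/6
  x^2: 12 a_4 - 3 a_3 + 3 a_2 + a_1 = 0  ->  12 a_4 = 3 a_3 - 3 a_2 - a_1 = -7/2  ->  a_4 = -7/24
  x^3: 20 a_5 - 4 a_4 + 4 a_3 + a_2 = 0  ->  20 a_5 = 4 a_4 - 4 a_3 - a_2 = -17/6  ->  a_5 = -17/120
Truncated series: y(x) = -1 + x + x^2 + (1/6) x^3 - (7/24) x^4 - (17/120) x^5 + O(x^6).

a_0 = -1; a_1 = 1; a_2 = 1; a_3 = 1/6; a_4 = -7/24; a_5 = -17/120


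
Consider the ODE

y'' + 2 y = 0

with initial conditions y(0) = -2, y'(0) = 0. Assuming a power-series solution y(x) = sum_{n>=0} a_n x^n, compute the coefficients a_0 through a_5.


Ansatz: y(x) = sum_{n>=0} a_n x^n, so y'(x) = sum_{n>=1} n a_n x^(n-1) and y''(x) = sum_{n>=2} n(n-1) a_n x^(n-2).
Substitute into P(x) y'' + Q(x) y' + R(x) y = 0 with P(x) = 1, Q(x) = 0, R(x) = 2, and match powers of x.
Initial conditions: a_0 = -2, a_1 = 0.
Setting the coefficient of each power of x to zero and solving order by order (substituting the coefficients already found):
  x^0: 2 a_2 + 2 a_0 = 0  ->  2 a_2 = -2 a_0 = 4  ->  a_2 = 2
  x^1: 6 a_3 + 2 a_1 = 0  ->  6 a_3 = -2 a_1 = 0  ->  a_3 = 0
  x^2: 12 a_4 + 2 a_2 = 0  ->  12 a_4 = -2 a_2 = -4  ->  a_4 = -1/3
  x^3: 20 a_5 + 2 a_3 = 0  ->  20 a_5 = -2 a_3 = 0  ->  a_5 = 0
Truncated series: y(x) = -2 + 2 x^2 - (1/3) x^4 + O(x^6).

a_0 = -2; a_1 = 0; a_2 = 2; a_3 = 0; a_4 = -1/3; a_5 = 0


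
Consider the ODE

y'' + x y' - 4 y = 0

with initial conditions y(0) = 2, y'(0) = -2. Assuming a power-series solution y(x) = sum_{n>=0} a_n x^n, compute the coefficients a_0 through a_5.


Ansatz: y(x) = sum_{n>=0} a_n x^n, so y'(x) = sum_{n>=1} n a_n x^(n-1) and y''(x) = sum_{n>=2} n(n-1) a_n x^(n-2).
Substitute into P(x) y'' + Q(x) y' + R(x) y = 0 with P(x) = 1, Q(x) = x, R(x) = -4, and match powers of x.
Initial conditions: a_0 = 2, a_1 = -2.
Setting the coefficient of each power of x to zero and solving order by order (substituting the coefficients already found):
  x^0: 2 a_2 - 4 a_0 = 0  ->  2 a_2 = 4 a_0 = 8  ->  a_2 = 4
  x^1: 6 a_3 - 3 a_1 = 0  ->  6 a_3 = 3 a_1 = -6  ->  a_3 = -1
  x^2: 12 a_4 - 2 a_2 = 0  ->  12 a_4 = 2 a_2 = 8  ->  a_4 = 2/3
  x^3: 20 a_5 - a_3 = 0  ->  20 a_5 = a_3 = -1  ->  a_5 = -1/20
Truncated series: y(x) = 2 - 2 x + 4 x^2 - x^3 + (2/3) x^4 - (1/20) x^5 + O(x^6).

a_0 = 2; a_1 = -2; a_2 = 4; a_3 = -1; a_4 = 2/3; a_5 = -1/20


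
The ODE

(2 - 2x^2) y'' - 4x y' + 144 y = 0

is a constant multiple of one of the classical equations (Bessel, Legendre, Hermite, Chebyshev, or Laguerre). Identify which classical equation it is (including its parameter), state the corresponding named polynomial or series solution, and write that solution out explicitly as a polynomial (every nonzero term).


All three coefficients share the factor 2; dividing through by 2 gives  (1 - x^2) y'' - 2x y' + 72 y = 0.
This matches the Legendre equation (1 - x^2) y'' - 2x y' + n(n+1) y = 0 (note the -2x y' term) with n(n+1) = 72, so n = 8; the polynomial solution is P_8(x).
With y = sum_k a_k x^k, matching x^k gives (k+2)(k+1) a_{k+2} = [k(k+1) - n(n+1)] a_k = (k - 8)(k + 9) a_k. The right side vanishes at k = 8, so the series with the parity of 8 terminates at degree 8.
Standard normalization (P_n(1) = 1): leading coefficient (2n)!/(2^n (n!)^2) = 20922789888000/(256*1625702400) = 6435/128, so a_8 = 6435/128. Work downward with a_k = (k+1)(k+2) a_{k+2} / ((k - 8)(k + 9)):
  a_6 = (7)(8)(6435/128) / ((6 - 8)(6 + 9)) = (45045/16)/(-30) = -3003/32
  a_4 = (5)(6)(-3003/32) / ((4 - 8)(4 + 9)) = (-45045/16)/(-52) = 3465/64
  a_2 = (3)(4)(3465/64) / ((2 - 8)(2 + 9)) = (10395/16)/(-66) = -315/32
  a_0 = (1)(2)(-315/32) / ((0 - 8)(0 + 9)) = (-315/16)/(-72) = 35/128
Hence P_8(x) = 6435 x^8/128 - 3003 x^6/32 + 3465 x^4/64 - 315 x^2/32 + 35/128.

P_8(x); series = 6435 x^8/128 - 3003 x^6/32 + 3465 x^4/64 - 315 x^2/32 + 35/128


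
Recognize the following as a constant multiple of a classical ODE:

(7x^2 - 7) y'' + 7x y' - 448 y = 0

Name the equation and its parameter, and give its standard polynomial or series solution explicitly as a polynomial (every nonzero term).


All three coefficients share the factor -7; dividing through by -7 gives  (1 - x^2) y'' - x y' + 64 y = 0.
This matches the Chebyshev equation (1 - x^2) y'' - x y' + n^2 y = 0 (note the -x y' term, not -2x y') with n^2 = 64, so n = 8; the polynomial solution is T_8(x).
With y = sum_k a_k x^k, matching x^k gives (k+2)(k+1) a_{k+2} = (k^2 - n^2) a_k = (k - 8)(k + 8) a_k. The right side vanishes at k = 8, so the series with the parity of 8 terminates at degree 8.
Standard normalization: leading coefficient of T_n is 2^(n-1), so a_8 = 2^7 = 128. Work downward with a_k = (k+1)(k+2) a_{k+2} / ((k - 8)(k + 8)):
  a_6 = (7)(8)(128) / ((6 - 8)(6 + 8)) = 7168/(-28) = -256
  a_4 = (5)(6)(-256) / ((4 - 8)(4 + 8)) = -7680/(-48) = 160
  a_2 = (3)(4)(160) / ((2 - 8)(2 + 8)) = 1920/(-60) = -32
  a_0 = (1)(2)(-32) / ((0 - 8)(0 + 8)) = -64/(-64) = 1
Hence T_8(x) = 128 x^8 - 256 x^6 + 160 x^4 - 32 x^2 + 1.

T_8(x); series = 128 x^8 - 256 x^6 + 160 x^4 - 32 x^2 + 1


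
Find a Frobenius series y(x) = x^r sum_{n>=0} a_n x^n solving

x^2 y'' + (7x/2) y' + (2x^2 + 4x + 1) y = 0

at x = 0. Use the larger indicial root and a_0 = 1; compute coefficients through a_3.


Write in Frobenius form y'' + (p(x)/x) y' + (q(x)/x^2) y = 0:
  p(x) = 7/2,  q(x) = 2x^2 + 4x + 1.
Indicial equation: r(r-1) + (7/2) r + (1) = 0 -> roots r_1 = -1/2, r_2 = -2.
Take r = r_1 = -1/2. Let y(x) = x^r sum_{n>=0} a_n x^n with a_0 = 1.
Substitute y = x^r sum a_n x^n and match x^{r+n}. The recurrence is
  D(n) a_n + 4 a_{n-1} + 2 a_{n-2} = 0,  where D(n) = (r+n)(r+n-1) + (7/2)(r+n) + (1).
  a_n = [-4 a_{n-1} - 2 a_{n-2}] / D(n).
Since the indicial polynomial factors as (r - r_1)(r - r_2), D(n) = (r_1 + n - r_1)(r_1 + n - r_2) = n(n + 3/2).
Evaluating step by step (a_0 = 1):
  n = 1: D(1) = 1(1 + 3/2) = 5/2; numerator = -4(1) = -4; a_1 = (-4)/(5/2) = -8/5
  n = 2: D(2) = 2(2 + 3/2) = 7; numerator = -4(-8/5) - 2(1) = 22/5; a_2 = (22/5)/(7) = 22/35
  n = 3: D(3) = 3(3 + 3/2) = 27/2; numerator = -4(22/35) - 2(-8/5) = 24/35; a_3 = (24/35)/(27/2) = 16/315

r = -1/2; a_0 = 1; a_1 = -8/5; a_2 = 22/35; a_3 = 16/315


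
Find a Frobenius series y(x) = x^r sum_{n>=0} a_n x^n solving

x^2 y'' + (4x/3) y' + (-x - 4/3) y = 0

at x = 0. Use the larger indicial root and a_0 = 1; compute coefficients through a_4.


Write in Frobenius form y'' + (p(x)/x) y' + (q(x)/x^2) y = 0:
  p(x) = 4/3,  q(x) = -x - 4/3.
Indicial equation: r(r-1) + (4/3) r + (-4/3) = 0 -> roots r_1 = 1, r_2 = -4/3.
Take r = r_1 = 1. Let y(x) = x^r sum_{n>=0} a_n x^n with a_0 = 1.
Substitute y = x^r sum a_n x^n and match x^{r+n}. The recurrence is
  D(n) a_n - 1 a_{n-1} = 0,  where D(n) = (r+n)(r+n-1) + (4/3)(r+n) + (-4/3).
  a_n = 1 / D(n) * a_{n-1}.
Since the indicial polynomial factors as (r - r_1)(r - r_2), D(n) = (r_1 + n - r_1)(r_1 + n - r_2) = n(n + 7/3).
Evaluating step by step (a_0 = 1):
  n = 1: D(1) = 1(1 + 7/3) = 10/3; numerator = 1(1) = 1; a_1 = (1)/(10/3) = 3/10
  n = 2: D(2) = 2(2 + 7/3) = 26/3; numerator = 1(3/10) = 3/10; a_2 = (3/10)/(26/3) = 9/260
  n = 3: D(3) = 3(3 + 7/3) = 16; numerator = 1(9/260) = 9/260; a_3 = (9/260)/(16) = 9/4160
  n = 4: D(4) = 4(4 + 7/3) = 76/3; numerator = 1(9/4160) = 9/4160; a_4 = (9/4160)/(76/3) = 27/316160

r = 1; a_0 = 1; a_1 = 3/10; a_2 = 9/260; a_3 = 9/4160; a_4 = 27/316160


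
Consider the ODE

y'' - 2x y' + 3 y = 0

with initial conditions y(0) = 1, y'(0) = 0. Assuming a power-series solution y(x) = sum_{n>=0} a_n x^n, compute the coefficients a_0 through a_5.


Ansatz: y(x) = sum_{n>=0} a_n x^n, so y'(x) = sum_{n>=1} n a_n x^(n-1) and y''(x) = sum_{n>=2} n(n-1) a_n x^(n-2).
Substitute into P(x) y'' + Q(x) y' + R(x) y = 0 with P(x) = 1, Q(x) = -2x, R(x) = 3, and match powers of x.
Initial conditions: a_0 = 1, a_1 = 0.
Setting the coefficient of each power of x to zero and solving order by order (substituting the coefficients already found):
  x^0: 2 a_2 + 3 a_0 = 0  ->  2 a_2 = -3 a_0 = -3  ->  a_2 = -3/2
  x^1: 6 a_3 + a_1 = 0  ->  6 a_3 = -a_1 = 0  ->  a_3 = 0
  x^2: 12 a_4 - a_2 = 0  ->  12 a_4 = a_2 = -3/2  ->  a_4 = -1/8
  x^3: 20 a_5 - 3 a_3 = 0  ->  20 a_5 = 3 a_3 = 0  ->  a_5 = 0
Truncated series: y(x) = 1 - (3/2) x^2 - (1/8) x^4 + O(x^6).

a_0 = 1; a_1 = 0; a_2 = -3/2; a_3 = 0; a_4 = -1/8; a_5 = 0


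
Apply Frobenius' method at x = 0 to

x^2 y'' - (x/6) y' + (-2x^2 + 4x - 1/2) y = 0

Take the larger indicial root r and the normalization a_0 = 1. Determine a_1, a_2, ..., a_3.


Write in Frobenius form y'' + (p(x)/x) y' + (q(x)/x^2) y = 0:
  p(x) = -1/6,  q(x) = -2x^2 + 4x - 1/2.
Indicial equation: r(r-1) + (-1/6) r + (-1/2) = 0 -> roots r_1 = 3/2, r_2 = -1/3.
Take r = r_1 = 3/2. Let y(x) = x^r sum_{n>=0} a_n x^n with a_0 = 1.
Substitute y = x^r sum a_n x^n and match x^{r+n}. The recurrence is
  D(n) a_n + 4 a_{n-1} - 2 a_{n-2} = 0,  where D(n) = (r+n)(r+n-1) + (-1/6)(r+n) + (-1/2).
  a_n = [-4 a_{n-1} + 2 a_{n-2}] / D(n).
Since the indicial polynomial factors as (r - r_1)(r - r_2), D(n) = (r_1 + n - r_1)(r_1 + n - r_2) = n(n + 11/6).
Evaluating step by step (a_0 = 1):
  n = 1: D(1) = 1(1 + 11/6) = 17/6; numerator = -4(1) = -4; a_1 = (-4)/(17/6) = -24/17
  n = 2: D(2) = 2(2 + 11/6) = 23/3; numerator = -4(-24/17) + 2(1) = 130/17; a_2 = (130/17)/(23/3) = 390/391
  n = 3: D(3) = 3(3 + 11/6) = 29/2; numerator = -4(390/391) + 2(-24/17) = -2664/391; a_3 = (-2664/391)/(29/2) = -5328/11339

r = 3/2; a_0 = 1; a_1 = -24/17; a_2 = 390/391; a_3 = -5328/11339


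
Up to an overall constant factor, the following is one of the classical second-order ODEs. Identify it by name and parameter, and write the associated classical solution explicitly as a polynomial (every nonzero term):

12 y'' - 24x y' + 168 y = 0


All three coefficients share the factor 12; dividing through by 12 gives  y'' - 2x y' + 14 y = 0.
This matches the Hermite equation y'' - 2x y' + 2n y = 0 with 2n = 14, so n = 7; the polynomial solution is H_7(x).
With y = sum_k a_k x^k, matching x^k gives (k+2)(k+1) a_{k+2} = 2(k - n) a_k = 2(k - 7) a_k. The right side vanishes at k = 7, so the series with the parity of 7 terminates at degree 7.
Standard normalization: leading coefficient of H_n is 2^n, so a_7 = 2^7 = 128. Work downward with a_k = (k+1)(k+2) a_{k+2} / (2(k - n)):
  a_5 = (6)(7)(128) / (2(5 - 7)) = 5376/(-4) = -1344
  a_3 = (4)(5)(-1344) / (2(3 - 7)) = -26880/(-8) = 3360
  a_1 = (2)(3)(3360) / (2(1 - 7)) = 20160/(-12) = -1680
Hence H_7(x) = 128 x^7 - 1344 x^5 + 3360 x^3 - 1680 x.

H_7(x); series = 128 x^7 - 1344 x^5 + 3360 x^3 - 1680 x


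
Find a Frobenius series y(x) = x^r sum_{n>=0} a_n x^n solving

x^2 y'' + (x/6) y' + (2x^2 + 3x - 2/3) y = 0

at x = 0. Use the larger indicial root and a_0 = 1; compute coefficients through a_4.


Write in Frobenius form y'' + (p(x)/x) y' + (q(x)/x^2) y = 0:
  p(x) = 1/6,  q(x) = 2x^2 + 3x - 2/3.
Indicial equation: r(r-1) + (1/6) r + (-2/3) = 0 -> roots r_1 = 4/3, r_2 = -1/2.
Take r = r_1 = 4/3. Let y(x) = x^r sum_{n>=0} a_n x^n with a_0 = 1.
Substitute y = x^r sum a_n x^n and match x^{r+n}. The recurrence is
  D(n) a_n + 3 a_{n-1} + 2 a_{n-2} = 0,  where D(n) = (r+n)(r+n-1) + (1/6)(r+n) + (-2/3).
  a_n = [-3 a_{n-1} - 2 a_{n-2}] / D(n).
Since the indicial polynomial factors as (r - r_1)(r - r_2), D(n) = (r_1 + n - r_1)(r_1 + n - r_2) = n(n + 11/6).
Evaluating step by step (a_0 = 1):
  n = 1: D(1) = 1(1 + 11/6) = 17/6; numerator = -3(1) = -3; a_1 = (-3)/(17/6) = -18/17
  n = 2: D(2) = 2(2 + 11/6) = 23/3; numerator = -3(-18/17) - 2(1) = 20/17; a_2 = (20/17)/(23/3) = 60/391
  n = 3: D(3) = 3(3 + 11/6) = 29/2; numerator = -3(60/391) - 2(-18/17) = 648/391; a_3 = (648/391)/(29/2) = 1296/11339
  n = 4: D(4) = 4(4 + 11/6) = 70/3; numerator = -3(1296/11339) - 2(60/391) = -7368/11339; a_4 = (-7368/11339)/(70/3) = -11052/396865

r = 4/3; a_0 = 1; a_1 = -18/17; a_2 = 60/391; a_3 = 1296/11339; a_4 = -11052/396865


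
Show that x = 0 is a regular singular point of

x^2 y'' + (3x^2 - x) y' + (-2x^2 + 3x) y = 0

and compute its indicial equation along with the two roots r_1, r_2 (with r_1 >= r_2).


Divide by x^2 to reach normal form y'' + P_1(x) y' + P_2(x) y = 0 with P_1(x) = 3 - 1/x and P_2(x) = -2 + 3/x.
x = 0 is a singular point because the y'-coefficient 3 - 1/x has a pole at x = 0 and the y-coefficient -2 + 3/x has a pole at x = 0.
It is a regular singular point because x P_1(x) = p(x) = 3x - 1 and x^2 P_2(x) = q(x) = -2x^2 + 3x are polynomials, hence analytic at x = 0.
p(0) = -1,  q(0) = 0.
Indicial equation: r(r-1) + p(0) r + q(0) = 0, i.e. r^2 + (p(0) - 1) r + q(0) = 0, i.e. r^2 - 2 r = 0.
Discriminant: (-2)^2 - 4(0) = 4, so r = (2 ± 2)/2.
Solving: r_1 = 2, r_2 = 0.

indicial: r^2 - 2 r = 0; roots r_1 = 2, r_2 = 0


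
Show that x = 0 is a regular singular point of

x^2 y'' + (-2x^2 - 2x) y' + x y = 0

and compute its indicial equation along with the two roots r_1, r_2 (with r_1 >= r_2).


Divide by x^2 to reach normal form y'' + P_1(x) y' + P_2(x) y = 0 with P_1(x) = -2 - 2/x and P_2(x) = 1/x.
x = 0 is a singular point because the y'-coefficient -2 - 2/x has a pole at x = 0 and the y-coefficient 1/x has a pole at x = 0.
It is a regular singular point because x P_1(x) = p(x) = -2x - 2 and x^2 P_2(x) = q(x) = x are polynomials, hence analytic at x = 0.
p(0) = -2,  q(0) = 0.
Indicial equation: r(r-1) + p(0) r + q(0) = 0, i.e. r^2 + (p(0) - 1) r + q(0) = 0, i.e. r^2 - 3 r = 0.
Discriminant: (-3)^2 - 4(0) = 9, so r = (3 ± 3)/2.
Solving: r_1 = 3, r_2 = 0.

indicial: r^2 - 3 r = 0; roots r_1 = 3, r_2 = 0


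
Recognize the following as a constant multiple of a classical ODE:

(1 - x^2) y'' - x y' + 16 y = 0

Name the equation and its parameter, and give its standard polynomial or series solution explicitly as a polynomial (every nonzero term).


The equation is already in a standard form:  (1 - x^2) y'' - x y' + 16 y = 0.
This matches the Chebyshev equation (1 - x^2) y'' - x y' + n^2 y = 0 (note the -x y' term, not -2x y') with n^2 = 16, so n = 4; the polynomial solution is T_4(x).
With y = sum_k a_k x^k, matching x^k gives (k+2)(k+1) a_{k+2} = (k^2 - n^2) a_k = (k - 4)(k + 4) a_k. The right side vanishes at k = 4, so the series with the parity of 4 terminates at degree 4.
Standard normalization: leading coefficient of T_n is 2^(n-1), so a_4 = 2^3 = 8. Work downward with a_k = (k+1)(k+2) a_{k+2} / ((k - 4)(k + 4)):
  a_2 = (3)(4)(8) / ((2 - 4)(2 + 4)) = 96/(-12) = -8
  a_0 = (1)(2)(-8) / ((0 - 4)(0 + 4)) = -16/(-16) = 1
Hence T_4(x) = 8 x^4 - 8 x^2 + 1.

T_4(x); series = 8 x^4 - 8 x^2 + 1


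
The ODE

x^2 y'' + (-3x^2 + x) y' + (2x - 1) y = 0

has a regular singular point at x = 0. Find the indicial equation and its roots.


Divide by x^2 to reach normal form y'' + P_1(x) y' + P_2(x) y = 0 with P_1(x) = -3 + 1/x and P_2(x) = 2/x - 1/x^2.
x = 0 is a singular point because the y'-coefficient -3 + 1/x has a pole at x = 0 and the y-coefficient 2/x - 1/x^2 has a pole at x = 0.
It is a regular singular point because x P_1(x) = p(x) = 1 - 3x and x^2 P_2(x) = q(x) = 2x - 1 are polynomials, hence analytic at x = 0.
p(0) = 1,  q(0) = -1.
Indicial equation: r(r-1) + p(0) r + q(0) = 0, i.e. r^2 + (p(0) - 1) r + q(0) = 0, i.e. r^2 - 1 = 0.
Discriminant: (0)^2 - 4(-1) = 4, so r = (0 ± 2)/2.
Solving: r_1 = 1, r_2 = -1.

indicial: r^2 - 1 = 0; roots r_1 = 1, r_2 = -1


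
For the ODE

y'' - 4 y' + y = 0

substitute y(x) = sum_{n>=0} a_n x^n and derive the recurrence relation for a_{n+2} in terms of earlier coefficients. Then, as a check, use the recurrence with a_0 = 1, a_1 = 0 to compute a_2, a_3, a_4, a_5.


Substitute y = sum_n a_n x^n.
y''(x) has coefficient (n+2)(n+1) a_{n+2} at x^n;
-4 y'(x) has coefficient -4 (n+1) a_{n+1} at x^n;
y(x) has coefficient 1 a_n at x^n.
Matching x^n: (n+2)(n+1) a_{n+2} - 4 (n+1) a_{n+1} + 1 a_n = 0.
Thus a_{n+2} = [4 (n+1) a_{n+1} - 1 a_n] / ((n+1)(n+2)).

Check with a_0 = 1, a_1 = 0 (apply the recurrence for n = 0, 1, 2, 3): a_0 = 1, a_1 = 0, a_2 = -1/2, a_3 = -2/3, a_4 = -5/8, a_5 = -7/15.

a_(n+2) = [4 (n+1) a_(n+1) - 1 a_n] / ((n+1)(n+2)); check: a_0 = 1, a_1 = 0, a_2 = -1/2, a_3 = -2/3, a_4 = -5/8, a_5 = -7/15


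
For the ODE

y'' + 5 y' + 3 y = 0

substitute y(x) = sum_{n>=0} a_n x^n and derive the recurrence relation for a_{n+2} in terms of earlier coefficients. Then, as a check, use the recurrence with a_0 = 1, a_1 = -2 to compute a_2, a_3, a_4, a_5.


Substitute y = sum_n a_n x^n.
y''(x) has coefficient (n+2)(n+1) a_{n+2} at x^n;
5 y'(x) has coefficient 5 (n+1) a_{n+1} at x^n;
3 y(x) has coefficient 3 a_n at x^n.
Matching x^n: (n+2)(n+1) a_{n+2} + 5 (n+1) a_{n+1} + 3 a_n = 0.
Thus a_{n+2} = [-5 (n+1) a_{n+1} - 3 a_n] / ((n+1)(n+2)).

Check with a_0 = 1, a_1 = -2 (apply the recurrence for n = 0, 1, 2, 3): a_0 = 1, a_1 = -2, a_2 = 7/2, a_3 = -29/6, a_4 = 31/6, a_5 = -533/120.

a_(n+2) = [-5 (n+1) a_(n+1) - 3 a_n] / ((n+1)(n+2)); check: a_0 = 1, a_1 = -2, a_2 = 7/2, a_3 = -29/6, a_4 = 31/6, a_5 = -533/120


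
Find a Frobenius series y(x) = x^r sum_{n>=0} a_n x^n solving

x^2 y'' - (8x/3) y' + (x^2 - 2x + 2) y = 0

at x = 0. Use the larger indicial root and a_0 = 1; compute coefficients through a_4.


Write in Frobenius form y'' + (p(x)/x) y' + (q(x)/x^2) y = 0:
  p(x) = -8/3,  q(x) = x^2 - 2x + 2.
Indicial equation: r(r-1) + (-8/3) r + (2) = 0 -> roots r_1 = 3, r_2 = 2/3.
Take r = r_1 = 3. Let y(x) = x^r sum_{n>=0} a_n x^n with a_0 = 1.
Substitute y = x^r sum a_n x^n and match x^{r+n}. The recurrence is
  D(n) a_n - 2 a_{n-1} + 1 a_{n-2} = 0,  where D(n) = (r+n)(r+n-1) + (-8/3)(r+n) + (2).
  a_n = [2 a_{n-1} - 1 a_{n-2}] / D(n).
Since the indicial polynomial factors as (r - r_1)(r - r_2), D(n) = (r_1 + n - r_1)(r_1 + n - r_2) = n(n + 7/3).
Evaluating step by step (a_0 = 1):
  n = 1: D(1) = 1(1 + 7/3) = 10/3; numerator = 2(1) = 2; a_1 = (2)/(10/3) = 3/5
  n = 2: D(2) = 2(2 + 7/3) = 26/3; numerator = 2(3/5) - 1(1) = 1/5; a_2 = (1/5)/(26/3) = 3/130
  n = 3: D(3) = 3(3 + 7/3) = 16; numerator = 2(3/130) - 1(3/5) = -36/65; a_3 = (-36/65)/(16) = -9/260
  n = 4: D(4) = 4(4 + 7/3) = 76/3; numerator = 2(-9/260) - 1(3/130) = -6/65; a_4 = (-6/65)/(76/3) = -9/2470

r = 3; a_0 = 1; a_1 = 3/5; a_2 = 3/130; a_3 = -9/260; a_4 = -9/2470


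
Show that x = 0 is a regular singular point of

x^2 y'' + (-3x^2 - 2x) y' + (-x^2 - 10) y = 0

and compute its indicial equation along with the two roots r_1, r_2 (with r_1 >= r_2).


Divide by x^2 to reach normal form y'' + P_1(x) y' + P_2(x) y = 0 with P_1(x) = -3 - 2/x and P_2(x) = -1 - 10/x^2.
x = 0 is a singular point because the y'-coefficient -3 - 2/x has a pole at x = 0 and the y-coefficient -1 - 10/x^2 has a pole at x = 0.
It is a regular singular point because x P_1(x) = p(x) = -3x - 2 and x^2 P_2(x) = q(x) = -x^2 - 10 are polynomials, hence analytic at x = 0.
p(0) = -2,  q(0) = -10.
Indicial equation: r(r-1) + p(0) r + q(0) = 0, i.e. r^2 + (p(0) - 1) r + q(0) = 0, i.e. r^2 - 3 r - 10 = 0.
Discriminant: (-3)^2 - 4(-10) = 49, so r = (3 ± 7)/2.
Solving: r_1 = 5, r_2 = -2.

indicial: r^2 - 3 r - 10 = 0; roots r_1 = 5, r_2 = -2


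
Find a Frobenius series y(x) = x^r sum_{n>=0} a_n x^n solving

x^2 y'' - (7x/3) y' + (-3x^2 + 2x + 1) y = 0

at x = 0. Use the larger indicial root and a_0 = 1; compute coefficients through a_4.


Write in Frobenius form y'' + (p(x)/x) y' + (q(x)/x^2) y = 0:
  p(x) = -7/3,  q(x) = -3x^2 + 2x + 1.
Indicial equation: r(r-1) + (-7/3) r + (1) = 0 -> roots r_1 = 3, r_2 = 1/3.
Take r = r_1 = 3. Let y(x) = x^r sum_{n>=0} a_n x^n with a_0 = 1.
Substitute y = x^r sum a_n x^n and match x^{r+n}. The recurrence is
  D(n) a_n + 2 a_{n-1} - 3 a_{n-2} = 0,  where D(n) = (r+n)(r+n-1) + (-7/3)(r+n) + (1).
  a_n = [-2 a_{n-1} + 3 a_{n-2}] / D(n).
Since the indicial polynomial factors as (r - r_1)(r - r_2), D(n) = (r_1 + n - r_1)(r_1 + n - r_2) = n(n + 8/3).
Evaluating step by step (a_0 = 1):
  n = 1: D(1) = 1(1 + 8/3) = 11/3; numerator = -2(1) = -2; a_1 = (-2)/(11/3) = -6/11
  n = 2: D(2) = 2(2 + 8/3) = 28/3; numerator = -2(-6/11) + 3(1) = 45/11; a_2 = (45/11)/(28/3) = 135/308
  n = 3: D(3) = 3(3 + 8/3) = 17; numerator = -2(135/308) + 3(-6/11) = -387/154; a_3 = (-387/154)/(17) = -387/2618
  n = 4: D(4) = 4(4 + 8/3) = 80/3; numerator = -2(-387/2618) + 3(135/308) = 8433/5236; a_4 = (8433/5236)/(80/3) = 25299/418880

r = 3; a_0 = 1; a_1 = -6/11; a_2 = 135/308; a_3 = -387/2618; a_4 = 25299/418880
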